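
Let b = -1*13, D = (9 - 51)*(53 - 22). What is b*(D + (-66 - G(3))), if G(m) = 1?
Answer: 17797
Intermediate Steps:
D = -1302 (D = -42*31 = -1302)
b = -13
b*(D + (-66 - G(3))) = -13*(-1302 + (-66 - 1*1)) = -13*(-1302 + (-66 - 1)) = -13*(-1302 - 67) = -13*(-1369) = 17797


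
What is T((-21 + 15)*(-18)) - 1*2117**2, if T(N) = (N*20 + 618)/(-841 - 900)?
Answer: -7802623327/1741 ≈ -4.4817e+6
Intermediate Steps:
T(N) = -618/1741 - 20*N/1741 (T(N) = (20*N + 618)/(-1741) = (618 + 20*N)*(-1/1741) = -618/1741 - 20*N/1741)
T((-21 + 15)*(-18)) - 1*2117**2 = (-618/1741 - 20*(-21 + 15)*(-18)/1741) - 1*2117**2 = (-618/1741 - (-120)*(-18)/1741) - 1*4481689 = (-618/1741 - 20/1741*108) - 4481689 = (-618/1741 - 2160/1741) - 4481689 = -2778/1741 - 4481689 = -7802623327/1741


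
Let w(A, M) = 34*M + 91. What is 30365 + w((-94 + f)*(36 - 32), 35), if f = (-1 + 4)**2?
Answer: 31646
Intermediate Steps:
f = 9 (f = 3**2 = 9)
w(A, M) = 91 + 34*M
30365 + w((-94 + f)*(36 - 32), 35) = 30365 + (91 + 34*35) = 30365 + (91 + 1190) = 30365 + 1281 = 31646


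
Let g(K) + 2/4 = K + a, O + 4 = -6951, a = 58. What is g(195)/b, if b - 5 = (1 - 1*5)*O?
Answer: 101/11130 ≈ 0.0090746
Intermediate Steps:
O = -6955 (O = -4 - 6951 = -6955)
g(K) = 115/2 + K (g(K) = -1/2 + (K + 58) = -1/2 + (58 + K) = 115/2 + K)
b = 27825 (b = 5 + (1 - 1*5)*(-6955) = 5 + (1 - 5)*(-6955) = 5 - 4*(-6955) = 5 + 27820 = 27825)
g(195)/b = (115/2 + 195)/27825 = (505/2)*(1/27825) = 101/11130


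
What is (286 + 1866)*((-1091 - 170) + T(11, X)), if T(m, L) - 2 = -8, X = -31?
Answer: -2726584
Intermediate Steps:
T(m, L) = -6 (T(m, L) = 2 - 8 = -6)
(286 + 1866)*((-1091 - 170) + T(11, X)) = (286 + 1866)*((-1091 - 170) - 6) = 2152*(-1261 - 6) = 2152*(-1267) = -2726584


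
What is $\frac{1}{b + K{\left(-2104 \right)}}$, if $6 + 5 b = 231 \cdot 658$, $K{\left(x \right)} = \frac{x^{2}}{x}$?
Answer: $\frac{5}{141472} \approx 3.5343 \cdot 10^{-5}$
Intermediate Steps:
$K{\left(x \right)} = x$
$b = \frac{151992}{5}$ ($b = - \frac{6}{5} + \frac{231 \cdot 658}{5} = - \frac{6}{5} + \frac{1}{5} \cdot 151998 = - \frac{6}{5} + \frac{151998}{5} = \frac{151992}{5} \approx 30398.0$)
$\frac{1}{b + K{\left(-2104 \right)}} = \frac{1}{\frac{151992}{5} - 2104} = \frac{1}{\frac{141472}{5}} = \frac{5}{141472}$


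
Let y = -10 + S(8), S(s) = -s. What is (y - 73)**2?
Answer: 8281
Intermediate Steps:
y = -18 (y = -10 - 1*8 = -10 - 8 = -18)
(y - 73)**2 = (-18 - 73)**2 = (-91)**2 = 8281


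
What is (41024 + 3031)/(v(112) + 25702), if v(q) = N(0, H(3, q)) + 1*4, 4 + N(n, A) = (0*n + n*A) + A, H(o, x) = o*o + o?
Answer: 44055/25714 ≈ 1.7133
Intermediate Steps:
H(o, x) = o + o**2 (H(o, x) = o**2 + o = o + o**2)
N(n, A) = -4 + A + A*n (N(n, A) = -4 + ((0*n + n*A) + A) = -4 + ((0 + A*n) + A) = -4 + (A*n + A) = -4 + (A + A*n) = -4 + A + A*n)
v(q) = 12 (v(q) = (-4 + 3*(1 + 3) + (3*(1 + 3))*0) + 1*4 = (-4 + 3*4 + (3*4)*0) + 4 = (-4 + 12 + 12*0) + 4 = (-4 + 12 + 0) + 4 = 8 + 4 = 12)
(41024 + 3031)/(v(112) + 25702) = (41024 + 3031)/(12 + 25702) = 44055/25714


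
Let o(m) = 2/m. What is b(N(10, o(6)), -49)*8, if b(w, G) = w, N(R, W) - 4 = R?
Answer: 112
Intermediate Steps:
N(R, W) = 4 + R
b(N(10, o(6)), -49)*8 = (4 + 10)*8 = 14*8 = 112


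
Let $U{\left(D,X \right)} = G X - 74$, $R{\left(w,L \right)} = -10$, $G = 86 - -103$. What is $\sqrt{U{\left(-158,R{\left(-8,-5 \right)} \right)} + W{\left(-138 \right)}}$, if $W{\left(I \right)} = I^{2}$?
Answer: $2 \sqrt{4270} \approx 130.69$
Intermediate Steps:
$G = 189$ ($G = 86 + 103 = 189$)
$U{\left(D,X \right)} = -74 + 189 X$ ($U{\left(D,X \right)} = 189 X - 74 = -74 + 189 X$)
$\sqrt{U{\left(-158,R{\left(-8,-5 \right)} \right)} + W{\left(-138 \right)}} = \sqrt{\left(-74 + 189 \left(-10\right)\right) + \left(-138\right)^{2}} = \sqrt{\left(-74 - 1890\right) + 19044} = \sqrt{-1964 + 19044} = \sqrt{17080} = 2 \sqrt{4270}$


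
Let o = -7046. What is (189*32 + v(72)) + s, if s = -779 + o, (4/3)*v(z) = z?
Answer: -1723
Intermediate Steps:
v(z) = 3*z/4
s = -7825 (s = -779 - 7046 = -7825)
(189*32 + v(72)) + s = (189*32 + (¾)*72) - 7825 = (6048 + 54) - 7825 = 6102 - 7825 = -1723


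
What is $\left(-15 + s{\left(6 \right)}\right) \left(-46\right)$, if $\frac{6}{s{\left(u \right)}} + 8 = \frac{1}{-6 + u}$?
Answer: $690$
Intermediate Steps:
$s{\left(u \right)} = \frac{6}{-8 + \frac{1}{-6 + u}}$
$\left(-15 + s{\left(6 \right)}\right) \left(-46\right) = \left(-15 + \frac{6 \left(6 - 6\right)}{-49 + 8 \cdot 6}\right) \left(-46\right) = \left(-15 + \frac{6 \left(6 - 6\right)}{-49 + 48}\right) \left(-46\right) = \left(-15 + 6 \frac{1}{-1} \cdot 0\right) \left(-46\right) = \left(-15 + 6 \left(-1\right) 0\right) \left(-46\right) = \left(-15 + 0\right) \left(-46\right) = \left(-15\right) \left(-46\right) = 690$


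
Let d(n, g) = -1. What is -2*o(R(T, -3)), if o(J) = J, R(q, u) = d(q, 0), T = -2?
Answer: 2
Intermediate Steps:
R(q, u) = -1
-2*o(R(T, -3)) = -2*(-1) = 2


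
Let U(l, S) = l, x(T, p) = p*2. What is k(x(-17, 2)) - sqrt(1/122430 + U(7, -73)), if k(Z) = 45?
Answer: 45 - sqrt(104923856730)/122430 ≈ 42.354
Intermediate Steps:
x(T, p) = 2*p
k(x(-17, 2)) - sqrt(1/122430 + U(7, -73)) = 45 - sqrt(1/122430 + 7) = 45 - sqrt(857011/122430) = 45 - sqrt(104923856730)/122430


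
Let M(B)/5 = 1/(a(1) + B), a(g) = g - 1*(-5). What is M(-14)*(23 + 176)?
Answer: -995/8 ≈ -124.38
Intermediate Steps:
a(g) = 5 + g (a(g) = g + 5 = 5 + g)
M(B) = 5/(6 + B) (M(B) = 5/((5 + 1) + B) = 5/(6 + B))
M(-14)*(23 + 176) = (5/(6 - 14))*(23 + 176) = (5/(-8))*199 = (5*(-1/8))*199 = -5/8*199 = -995/8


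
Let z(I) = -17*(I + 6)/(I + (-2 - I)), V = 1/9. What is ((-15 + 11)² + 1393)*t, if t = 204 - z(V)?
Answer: 3856433/18 ≈ 2.1425e+5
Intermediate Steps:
V = ⅑ ≈ 0.11111
z(I) = 51 + 17*I/2 (z(I) = -(-51 - 17*I/2) = -17*(-3 - I/2) = 51 + 17*I/2)
t = 2737/18 (t = 204 - (51 + (17/2)*(⅑)) = 204 - (51 + 17/18) = 204 - 1*935/18 = 204 - 935/18 = 2737/18 ≈ 152.06)
((-15 + 11)² + 1393)*t = ((-15 + 11)² + 1393)*(2737/18) = ((-4)² + 1393)*(2737/18) = (16 + 1393)*(2737/18) = 1409*(2737/18) = 3856433/18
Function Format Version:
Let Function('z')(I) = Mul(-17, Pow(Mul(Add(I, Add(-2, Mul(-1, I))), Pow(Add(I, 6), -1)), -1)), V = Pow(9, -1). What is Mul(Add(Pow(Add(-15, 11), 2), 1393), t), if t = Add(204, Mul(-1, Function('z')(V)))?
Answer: Rational(3856433, 18) ≈ 2.1425e+5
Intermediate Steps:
V = Rational(1, 9) ≈ 0.11111
Function('z')(I) = Add(51, Mul(Rational(17, 2), I)) (Function('z')(I) = Mul(-17, Pow(Mul(-2, Pow(Add(6, I), -1)), -1)) = Mul(-17, Add(-3, Mul(Rational(-1, 2), I))) = Add(51, Mul(Rational(17, 2), I)))
t = Rational(2737, 18) (t = Add(204, Mul(-1, Add(51, Mul(Rational(17, 2), Rational(1, 9))))) = Add(204, Mul(-1, Add(51, Rational(17, 18)))) = Add(204, Mul(-1, Rational(935, 18))) = Add(204, Rational(-935, 18)) = Rational(2737, 18) ≈ 152.06)
Mul(Add(Pow(Add(-15, 11), 2), 1393), t) = Mul(Add(Pow(Add(-15, 11), 2), 1393), Rational(2737, 18)) = Mul(Add(Pow(-4, 2), 1393), Rational(2737, 18)) = Mul(Add(16, 1393), Rational(2737, 18)) = Mul(1409, Rational(2737, 18)) = Rational(3856433, 18)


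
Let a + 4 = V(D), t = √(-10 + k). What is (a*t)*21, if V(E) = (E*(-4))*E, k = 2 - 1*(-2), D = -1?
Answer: -168*I*√6 ≈ -411.51*I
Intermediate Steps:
k = 4 (k = 2 + 2 = 4)
V(E) = -4*E² (V(E) = (-4*E)*E = -4*E²)
t = I*√6 (t = √(-10 + 4) = √(-6) = I*√6 ≈ 2.4495*I)
a = -8 (a = -4 - 4*(-1)² = -4 - 4*1 = -4 - 4 = -8)
(a*t)*21 = -8*I*√6*21 = -168*I*√6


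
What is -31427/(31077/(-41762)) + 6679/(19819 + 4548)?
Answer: 31980783294541/757253259 ≈ 42233.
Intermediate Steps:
-31427/(31077/(-41762)) + 6679/(19819 + 4548) = -31427/(31077*(-1/41762)) + 6679/24367 = -31427/(-31077/41762) + 6679*(1/24367) = -31427*(-41762/31077) + 6679/24367 = 1312454374/31077 + 6679/24367 = 31980783294541/757253259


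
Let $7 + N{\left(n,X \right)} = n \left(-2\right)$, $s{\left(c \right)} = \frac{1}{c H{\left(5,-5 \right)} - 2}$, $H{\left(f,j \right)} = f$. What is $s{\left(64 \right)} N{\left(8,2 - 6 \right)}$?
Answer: $- \frac{23}{318} \approx -0.072327$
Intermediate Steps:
$s{\left(c \right)} = \frac{1}{-2 + 5 c}$ ($s{\left(c \right)} = \frac{1}{c 5 - 2} = \frac{1}{5 c - 2} = \frac{1}{-2 + 5 c}$)
$N{\left(n,X \right)} = -7 - 2 n$ ($N{\left(n,X \right)} = -7 + n \left(-2\right) = -7 - 2 n$)
$s{\left(64 \right)} N{\left(8,2 - 6 \right)} = \frac{-7 - 16}{-2 + 5 \cdot 64} = \frac{-7 - 16}{-2 + 320} = \frac{1}{318} \left(-23\right) = - \frac{23}{318}$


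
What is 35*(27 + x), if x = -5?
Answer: 770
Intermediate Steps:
35*(27 + x) = 35*(27 - 5) = 35*22 = 770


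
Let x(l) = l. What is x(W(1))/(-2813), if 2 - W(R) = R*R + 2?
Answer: 1/2813 ≈ 0.00035549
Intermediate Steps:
W(R) = -R² (W(R) = 2 - (R*R + 2) = 2 - (R² + 2) = 2 - (2 + R²) = 2 + (-2 - R²) = -R²)
x(W(1))/(-2813) = -1*1²/(-2813) = -1*1*(-1/2813) = -1*(-1/2813) = 1/2813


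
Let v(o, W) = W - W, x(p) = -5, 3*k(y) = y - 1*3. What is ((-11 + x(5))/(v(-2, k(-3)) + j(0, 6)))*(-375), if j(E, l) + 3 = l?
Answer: 2000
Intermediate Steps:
k(y) = -1 + y/3 (k(y) = (y - 1*3)/3 = (y - 3)/3 = (-3 + y)/3 = -1 + y/3)
j(E, l) = -3 + l
v(o, W) = 0
((-11 + x(5))/(v(-2, k(-3)) + j(0, 6)))*(-375) = ((-11 - 5)/(0 + (-3 + 6)))*(-375) = -16/(0 + 3)*(-375) = -16/3*(-375) = 2000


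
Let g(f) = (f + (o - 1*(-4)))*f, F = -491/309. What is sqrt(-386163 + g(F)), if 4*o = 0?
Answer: I*sqrt(36871595198)/309 ≈ 621.42*I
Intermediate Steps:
o = 0 (o = (1/4)*0 = 0)
F = -491/309 (F = -491*1/309 = -491/309 ≈ -1.5890)
g(f) = f*(4 + f) (g(f) = (f + (0 - 1*(-4)))*f = (f + (0 + 4))*f = (f + 4)*f = (4 + f)*f = f*(4 + f))
sqrt(-386163 + g(F)) = sqrt(-386163 - 491*(4 - 491/309)/309) = sqrt(-386163 - 491/309*745/309) = sqrt(-386163 - 365795/95481) = sqrt(-36871595198/95481) = I*sqrt(36871595198)/309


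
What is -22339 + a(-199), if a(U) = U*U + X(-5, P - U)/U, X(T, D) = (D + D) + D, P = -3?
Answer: 3434550/199 ≈ 17259.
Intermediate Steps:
X(T, D) = 3*D (X(T, D) = 2*D + D = 3*D)
a(U) = U² + (-9 - 3*U)/U (a(U) = U*U + (3*(-3 - U))/U = U² + (-9 - 3*U)/U)
-22339 + a(-199) = -22339 + (-3 + (-199)² - 9/(-199)) = -22339 + (-3 + 39601 - 9*(-1/199)) = -22339 + (-3 + 39601 + 9/199) = -22339 + 7880011/199 = 3434550/199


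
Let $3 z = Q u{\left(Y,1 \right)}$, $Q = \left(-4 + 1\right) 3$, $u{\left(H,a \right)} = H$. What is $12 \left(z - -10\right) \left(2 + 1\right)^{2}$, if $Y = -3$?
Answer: $2052$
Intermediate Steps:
$Q = -9$ ($Q = \left(-3\right) 3 = -9$)
$z = 9$ ($z = \frac{\left(-9\right) \left(-3\right)}{3} = \frac{1}{3} \cdot 27 = 9$)
$12 \left(z - -10\right) \left(2 + 1\right)^{2} = 12 \left(9 - -10\right) \left(2 + 1\right)^{2} = 12 \left(9 + 10\right) 3^{2} = 12 \cdot 19 \cdot 9 = 228 \cdot 9 = 2052$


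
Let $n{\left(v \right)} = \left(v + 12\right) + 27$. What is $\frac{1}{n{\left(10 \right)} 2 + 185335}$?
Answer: $\frac{1}{185433} \approx 5.3928 \cdot 10^{-6}$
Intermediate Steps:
$n{\left(v \right)} = 39 + v$ ($n{\left(v \right)} = \left(12 + v\right) + 27 = 39 + v$)
$\frac{1}{n{\left(10 \right)} 2 + 185335} = \frac{1}{\left(39 + 10\right) 2 + 185335} = \frac{1}{49 \cdot 2 + 185335} = \frac{1}{98 + 185335} = \frac{1}{185433}$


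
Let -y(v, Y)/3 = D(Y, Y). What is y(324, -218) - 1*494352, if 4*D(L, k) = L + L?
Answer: -494025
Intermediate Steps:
D(L, k) = L/2 (D(L, k) = (L + L)/4 = (2*L)/4 = L/2)
y(v, Y) = -3*Y/2
y(324, -218) - 1*494352 = -3/2*(-218) - 1*494352 = 327 - 494352 = -494025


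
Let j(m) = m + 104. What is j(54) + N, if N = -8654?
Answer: -8496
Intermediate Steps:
j(m) = 104 + m
j(54) + N = (104 + 54) - 8654 = 158 - 8654 = -8496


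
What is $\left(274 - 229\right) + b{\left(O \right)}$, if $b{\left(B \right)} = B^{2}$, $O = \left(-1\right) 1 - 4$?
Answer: $70$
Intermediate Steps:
$O = -5$ ($O = -1 - 4 = -5$)
$\left(274 - 229\right) + b{\left(O \right)} = \left(274 - 229\right) + \left(-5\right)^{2} = 45 + 25 = 70$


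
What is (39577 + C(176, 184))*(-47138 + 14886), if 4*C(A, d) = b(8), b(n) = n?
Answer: -1276501908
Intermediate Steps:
C(A, d) = 2 (C(A, d) = (¼)*8 = 2)
(39577 + C(176, 184))*(-47138 + 14886) = (39577 + 2)*(-47138 + 14886) = 39579*(-32252) = -1276501908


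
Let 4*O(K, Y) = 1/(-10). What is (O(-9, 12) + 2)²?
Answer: 6241/1600 ≈ 3.9006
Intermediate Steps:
O(K, Y) = -1/40 (O(K, Y) = (¼)/(-10) = (¼)*(-⅒) = -1/40)
(O(-9, 12) + 2)² = (-1/40 + 2)² = (79/40)² = 6241/1600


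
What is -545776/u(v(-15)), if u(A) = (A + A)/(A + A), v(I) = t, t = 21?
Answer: -545776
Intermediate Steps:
v(I) = 21
u(A) = 1 (u(A) = (2*A)/((2*A)) = (2*A)*(1/(2*A)) = 1)
-545776/u(v(-15)) = -545776/1 = -545776*1 = -545776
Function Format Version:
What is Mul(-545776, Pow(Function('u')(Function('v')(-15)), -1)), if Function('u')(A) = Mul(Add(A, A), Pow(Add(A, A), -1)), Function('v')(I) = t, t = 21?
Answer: -545776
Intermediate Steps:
Function('v')(I) = 21
Function('u')(A) = 1 (Function('u')(A) = Mul(Mul(2, A), Pow(Mul(2, A), -1)) = Mul(Mul(2, A), Mul(Rational(1, 2), Pow(A, -1))) = 1)
Mul(-545776, Pow(Function('u')(Function('v')(-15)), -1)) = Mul(-545776, Pow(1, -1)) = Mul(-545776, 1) = -545776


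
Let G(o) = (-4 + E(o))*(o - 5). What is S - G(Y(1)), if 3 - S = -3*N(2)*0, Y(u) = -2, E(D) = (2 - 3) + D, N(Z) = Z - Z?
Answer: -46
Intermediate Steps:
N(Z) = 0
E(D) = -1 + D
G(o) = (-5 + o)² (G(o) = (-4 + (-1 + o))*(o - 5) = (-5 + o)*(-5 + o) = (-5 + o)²)
S = 3 (S = 3 - (-3*0)*0 = 3 - 0*0 = 3 - 1*0 = 3 + 0 = 3)
S - G(Y(1)) = 3 - (25 + (-2)² - 10*(-2)) = 3 - (25 + 4 + 20) = 3 - 1*49 = 3 - 49 = -46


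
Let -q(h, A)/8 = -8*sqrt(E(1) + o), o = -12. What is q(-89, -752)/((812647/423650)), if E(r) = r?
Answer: 27113600*I*sqrt(11)/812647 ≈ 110.66*I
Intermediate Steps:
q(h, A) = 64*I*sqrt(11) (q(h, A) = -(-64)*sqrt(1 - 12) = -(-64)*sqrt(-11) = -(-64)*I*sqrt(11) = 64*I*sqrt(11))
q(-89, -752)/((812647/423650)) = (64*I*sqrt(11))/((812647/423650)) = (64*I*sqrt(11))/((812647*(1/423650))) = (64*I*sqrt(11))/(812647/423650) = (64*I*sqrt(11))*(423650/812647) = 27113600*I*sqrt(11)/812647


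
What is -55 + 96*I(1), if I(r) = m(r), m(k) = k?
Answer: 41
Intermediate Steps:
I(r) = r
-55 + 96*I(1) = -55 + 96*1 = -55 + 96 = 41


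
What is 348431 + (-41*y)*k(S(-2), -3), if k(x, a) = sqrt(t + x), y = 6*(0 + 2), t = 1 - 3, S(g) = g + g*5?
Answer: 348431 - 492*I*sqrt(14) ≈ 3.4843e+5 - 1840.9*I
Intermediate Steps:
S(g) = 6*g (S(g) = g + 5*g = 6*g)
t = -2
y = 12 (y = 6*2 = 12)
k(x, a) = sqrt(-2 + x)
348431 + (-41*y)*k(S(-2), -3) = 348431 + (-41*12)*sqrt(-2 + 6*(-2)) = 348431 - 492*sqrt(-2 - 12) = 348431 - 492*I*sqrt(14)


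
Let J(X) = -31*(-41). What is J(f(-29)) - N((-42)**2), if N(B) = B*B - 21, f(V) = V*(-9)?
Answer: -3110404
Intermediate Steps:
f(V) = -9*V
J(X) = 1271
N(B) = -21 + B**2 (N(B) = B**2 - 21 = -21 + B**2)
J(f(-29)) - N((-42)**2) = 1271 - (-21 + ((-42)**2)**2) = 1271 - (-21 + 1764**2) = 1271 - (-21 + 3111696) = 1271 - 1*3111675 = 1271 - 3111675 = -3110404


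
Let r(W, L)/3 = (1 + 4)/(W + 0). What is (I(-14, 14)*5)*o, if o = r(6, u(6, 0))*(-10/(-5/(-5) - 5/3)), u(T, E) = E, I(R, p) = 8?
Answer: 1500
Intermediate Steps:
r(W, L) = 15/W (r(W, L) = 3*((1 + 4)/(W + 0)) = 3*(5/W) = 15/W)
o = 75/2 (o = (15/6)*(-10/(-5/(-5) - 5/3)) = (15*(⅙))*(-10/(-5*(-⅕) - 5*⅓)) = 5*(-10/(1 - 5/3))/2 = 5*(-10/(-⅔))/2 = 5*(-10*(-3/2))/2 = (5/2)*15 = 75/2 ≈ 37.500)
(I(-14, 14)*5)*o = (8*5)*(75/2) = 40*(75/2) = 1500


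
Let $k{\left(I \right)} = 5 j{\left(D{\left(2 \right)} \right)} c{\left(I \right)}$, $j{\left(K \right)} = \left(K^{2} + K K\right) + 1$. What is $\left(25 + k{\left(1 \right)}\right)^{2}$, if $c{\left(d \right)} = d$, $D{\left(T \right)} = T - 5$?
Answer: $14400$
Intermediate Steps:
$D{\left(T \right)} = -5 + T$
$j{\left(K \right)} = 1 + 2 K^{2}$ ($j{\left(K \right)} = \left(K^{2} + K^{2}\right) + 1 = 2 K^{2} + 1 = 1 + 2 K^{2}$)
$k{\left(I \right)} = 95 I$ ($k{\left(I \right)} = 5 \left(1 + 2 \left(-5 + 2\right)^{2}\right) I = 5 \left(1 + 2 \left(-3\right)^{2}\right) I = 5 \left(1 + 2 \cdot 9\right) I = 5 \left(1 + 18\right) I = 5 \cdot 19 I = 95 I$)
$\left(25 + k{\left(1 \right)}\right)^{2} = \left(25 + 95 \cdot 1\right)^{2} = \left(25 + 95\right)^{2} = 120^{2} = 14400$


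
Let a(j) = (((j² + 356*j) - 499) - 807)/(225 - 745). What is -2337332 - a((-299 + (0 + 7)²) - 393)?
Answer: -18695837/8 ≈ -2.3370e+6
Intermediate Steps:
a(j) = 653/260 - 89*j/130 - j²/520 (a(j) = ((-499 + j² + 356*j) - 807)/(-520) = (-1306 + j² + 356*j)*(-1/520) = 653/260 - 89*j/130 - j²/520)
-2337332 - a((-299 + (0 + 7)²) - 393) = -2337332 - (653/260 - 89*((-299 + (0 + 7)²) - 393)/130 - ((-299 + (0 + 7)²) - 393)²/520) = -2337332 - (653/260 - 89*((-299 + 7²) - 393)/130 - ((-299 + 7²) - 393)²/520) = -2337332 - (653/260 - 89*((-299 + 49) - 393)/130 - ((-299 + 49) - 393)²/520) = -2337332 - (653/260 - 89*(-250 - 393)/130 - (-250 - 393)²/520) = -2337332 - (653/260 - 89/130*(-643) - 1/520*(-643)²) = -2337332 - (653/260 + 57227/130 - 1/520*413449) = -2337332 - (653/260 + 57227/130 - 413449/520) = -2337332 - 1*(-2819/8) = -2337332 + 2819/8 = -18695837/8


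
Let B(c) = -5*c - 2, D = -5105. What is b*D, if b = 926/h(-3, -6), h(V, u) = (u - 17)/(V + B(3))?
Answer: -94544600/23 ≈ -4.1106e+6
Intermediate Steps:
B(c) = -2 - 5*c
h(V, u) = (-17 + u)/(-17 + V) (h(V, u) = (u - 17)/(V + (-2 - 5*3)) = (-17 + u)/(V + (-2 - 15)) = (-17 + u)/(V - 17) = (-17 + u)/(-17 + V))
b = 18520/23 (b = 926/(((-17 - 6)/(-17 - 3))) = 926/((-23/(-20))) = 926/((-1/20*(-23))) = 926/(23/20) = 926*(20/23) = 18520/23 ≈ 805.22)
b*D = (18520/23)*(-5105) = -94544600/23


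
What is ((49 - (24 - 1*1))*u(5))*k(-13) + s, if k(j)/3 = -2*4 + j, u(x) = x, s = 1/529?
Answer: -4332509/529 ≈ -8190.0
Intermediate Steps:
s = 1/529 ≈ 0.0018904
k(j) = -24 + 3*j (k(j) = 3*(-2*4 + j) = 3*(-8 + j) = -24 + 3*j)
((49 - (24 - 1*1))*u(5))*k(-13) + s = ((49 - (24 - 1*1))*5)*(-24 + 3*(-13)) + 1/529 = ((49 - (24 - 1))*5)*(-24 - 39) + 1/529 = ((49 - 1*23)*5)*(-63) + 1/529 = ((49 - 23)*5)*(-63) + 1/529 = (26*5)*(-63) + 1/529 = 130*(-63) + 1/529 = -8190 + 1/529 = -4332509/529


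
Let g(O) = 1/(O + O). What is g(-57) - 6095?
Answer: -694831/114 ≈ -6095.0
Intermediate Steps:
g(O) = 1/(2*O)
g(-57) - 6095 = (½)/(-57) - 6095 = (½)*(-1/57) - 6095 = -1/114 - 6095 = -694831/114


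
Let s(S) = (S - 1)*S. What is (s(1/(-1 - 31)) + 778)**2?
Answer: 634738857025/1048576 ≈ 6.0533e+5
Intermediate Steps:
s(S) = S*(-1 + S) (s(S) = (-1 + S)*S = S*(-1 + S))
(s(1/(-1 - 31)) + 778)**2 = ((-1 + 1/(-1 - 31))/(-1 - 31) + 778)**2 = ((-1 + 1/(-32))/(-32) + 778)**2 = (-(-1 - 1/32)/32 + 778)**2 = (-1/32*(-33/32) + 778)**2 = (33/1024 + 778)**2 = (796705/1024)**2 = 634738857025/1048576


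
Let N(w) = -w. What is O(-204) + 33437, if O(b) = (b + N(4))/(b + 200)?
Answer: 33489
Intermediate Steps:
O(b) = (-4 + b)/(200 + b) (O(b) = (b - 1*4)/(b + 200) = (b - 4)/(200 + b) = (-4 + b)/(200 + b))
O(-204) + 33437 = (-4 - 204)/(200 - 204) + 33437 = -208/(-4) + 33437 = -¼*(-208) + 33437 = 52 + 33437 = 33489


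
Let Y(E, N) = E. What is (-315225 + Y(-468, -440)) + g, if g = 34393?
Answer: -281300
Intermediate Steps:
(-315225 + Y(-468, -440)) + g = (-315225 - 468) + 34393 = -315693 + 34393 = -281300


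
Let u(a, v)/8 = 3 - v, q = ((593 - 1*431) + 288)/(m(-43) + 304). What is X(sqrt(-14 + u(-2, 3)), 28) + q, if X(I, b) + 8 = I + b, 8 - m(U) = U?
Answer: 1510/71 + I*sqrt(14) ≈ 21.268 + 3.7417*I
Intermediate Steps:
m(U) = 8 - U
q = 90/71 (q = ((593 - 1*431) + 288)/((8 - 1*(-43)) + 304) = ((593 - 431) + 288)/((8 + 43) + 304) = (162 + 288)/(51 + 304) = 450/355 = 450*(1/355) = 90/71 ≈ 1.2676)
u(a, v) = 24 - 8*v (u(a, v) = 8*(3 - v) = 24 - 8*v)
X(I, b) = -8 + I + b (X(I, b) = -8 + (I + b) = -8 + I + b)
X(sqrt(-14 + u(-2, 3)), 28) + q = (-8 + sqrt(-14 + (24 - 8*3)) + 28) + 90/71 = (-8 + sqrt(-14 + (24 - 24)) + 28) + 90/71 = (-8 + sqrt(-14 + 0) + 28) + 90/71 = (-8 + sqrt(-14) + 28) + 90/71 = (-8 + I*sqrt(14) + 28) + 90/71 = (20 + I*sqrt(14)) + 90/71 = 1510/71 + I*sqrt(14)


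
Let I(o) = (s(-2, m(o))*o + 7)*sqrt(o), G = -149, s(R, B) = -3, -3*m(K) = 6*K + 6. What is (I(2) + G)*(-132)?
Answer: 19668 - 132*sqrt(2) ≈ 19481.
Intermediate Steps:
m(K) = -2 - 2*K (m(K) = -(6*K + 6)/3 = -(6 + 6*K)/3 = -2 - 2*K)
I(o) = sqrt(o)*(7 - 3*o) (I(o) = (-3*o + 7)*sqrt(o) = (7 - 3*o)*sqrt(o) = sqrt(o)*(7 - 3*o))
(I(2) + G)*(-132) = (sqrt(2)*(7 - 3*2) - 149)*(-132) = (sqrt(2)*(7 - 6) - 149)*(-132) = (sqrt(2)*1 - 149)*(-132) = (sqrt(2) - 149)*(-132) = (-149 + sqrt(2))*(-132) = 19668 - 132*sqrt(2)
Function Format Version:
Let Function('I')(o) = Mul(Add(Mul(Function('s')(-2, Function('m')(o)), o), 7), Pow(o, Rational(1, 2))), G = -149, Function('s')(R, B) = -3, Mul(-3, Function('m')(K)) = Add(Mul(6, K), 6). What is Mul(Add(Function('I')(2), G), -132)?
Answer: Add(19668, Mul(-132, Pow(2, Rational(1, 2)))) ≈ 19481.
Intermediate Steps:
Function('m')(K) = Add(-2, Mul(-2, K)) (Function('m')(K) = Mul(Rational(-1, 3), Add(Mul(6, K), 6)) = Mul(Rational(-1, 3), Add(6, Mul(6, K))) = Add(-2, Mul(-2, K)))
Function('I')(o) = Mul(Pow(o, Rational(1, 2)), Add(7, Mul(-3, o))) (Function('I')(o) = Mul(Add(Mul(-3, o), 7), Pow(o, Rational(1, 2))) = Mul(Add(7, Mul(-3, o)), Pow(o, Rational(1, 2))) = Mul(Pow(o, Rational(1, 2)), Add(7, Mul(-3, o))))
Mul(Add(Function('I')(2), G), -132) = Mul(Add(Mul(Pow(2, Rational(1, 2)), Add(7, Mul(-3, 2))), -149), -132) = Mul(Add(Mul(Pow(2, Rational(1, 2)), Add(7, -6)), -149), -132) = Mul(Add(Mul(Pow(2, Rational(1, 2)), 1), -149), -132) = Mul(Add(Pow(2, Rational(1, 2)), -149), -132) = Mul(Add(-149, Pow(2, Rational(1, 2))), -132) = Add(19668, Mul(-132, Pow(2, Rational(1, 2))))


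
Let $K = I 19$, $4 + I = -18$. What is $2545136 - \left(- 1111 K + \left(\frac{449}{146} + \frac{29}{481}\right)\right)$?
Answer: $\frac{146121686585}{70226} \approx 2.0807 \cdot 10^{6}$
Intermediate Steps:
$I = -22$ ($I = -4 - 18 = -22$)
$K = -418$ ($K = \left(-22\right) 19 = -418$)
$2545136 - \left(- 1111 K + \left(\frac{449}{146} + \frac{29}{481}\right)\right) = 2545136 - \left(\left(-1111\right) \left(-418\right) + \left(\frac{449}{146} + \frac{29}{481}\right)\right) = 2545136 - \left(464398 + \left(449 \cdot \frac{1}{146} + 29 \cdot \frac{1}{481}\right)\right) = 2545136 - \left(464398 + \left(\frac{449}{146} + \frac{29}{481}\right)\right) = 2545136 - \left(464398 + \frac{220203}{70226}\right) = 2545136 - \frac{32613034151}{70226} = \frac{146121686585}{70226}$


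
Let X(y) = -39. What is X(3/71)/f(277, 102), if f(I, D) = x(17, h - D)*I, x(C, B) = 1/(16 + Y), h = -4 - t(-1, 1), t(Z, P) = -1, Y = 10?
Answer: -1014/277 ≈ -3.6606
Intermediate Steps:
h = -3 (h = -4 - 1*(-1) = -4 + 1 = -3)
x(C, B) = 1/26 (x(C, B) = 1/(16 + 10) = 1/26)
f(I, D) = I/26
X(3/71)/f(277, 102) = -39/((1/26)*277) = -39/277/26 = -39*26/277 = -1014/277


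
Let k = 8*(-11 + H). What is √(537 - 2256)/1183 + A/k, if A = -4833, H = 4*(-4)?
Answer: 179/8 + 3*I*√191/1183 ≈ 22.375 + 0.035047*I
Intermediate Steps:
H = -16
k = -216 (k = 8*(-11 - 16) = 8*(-27) = -216)
√(537 - 2256)/1183 + A/k = √(537 - 2256)/1183 - 4833/(-216) = √(-1719)*(1/1183) - 4833*(-1/216) = (3*I*√191)*(1/1183) + 179/8 = 3*I*√191/1183 + 179/8 = 179/8 + 3*I*√191/1183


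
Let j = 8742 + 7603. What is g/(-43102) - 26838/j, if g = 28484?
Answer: -115881604/50321585 ≈ -2.3028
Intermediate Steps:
j = 16345
g/(-43102) - 26838/j = 28484/(-43102) - 26838/16345 = 28484*(-1/43102) - 26838*1/16345 = -14242/21551 - 3834/2335 = -115881604/50321585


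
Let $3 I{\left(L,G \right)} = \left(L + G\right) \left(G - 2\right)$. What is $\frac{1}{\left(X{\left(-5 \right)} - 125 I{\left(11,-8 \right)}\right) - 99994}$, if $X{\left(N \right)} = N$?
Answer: $- \frac{1}{98749} \approx -1.0127 \cdot 10^{-5}$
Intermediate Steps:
$I{\left(L,G \right)} = \frac{\left(-2 + G\right) \left(G + L\right)}{3}$ ($I{\left(L,G \right)} = \frac{\left(L + G\right) \left(G - 2\right)}{3} = \frac{\left(G + L\right) \left(-2 + G\right)}{3} = \frac{\left(-2 + G\right) \left(G + L\right)}{3}$)
$\frac{1}{\left(X{\left(-5 \right)} - 125 I{\left(11,-8 \right)}\right) - 99994} = \frac{1}{\left(-5 - 125 \left(\left(- \frac{2}{3}\right) \left(-8\right) - \frac{22}{3} + \frac{\left(-8\right)^{2}}{3} + \frac{1}{3} \left(-8\right) 11\right)\right) - 99994} = \frac{1}{\left(-5 - 125 \left(\frac{16}{3} - \frac{22}{3} + \frac{1}{3} \cdot 64 - \frac{88}{3}\right)\right) - 99994} = \frac{1}{\left(-5 - 125 \left(\frac{16}{3} - \frac{22}{3} + \frac{64}{3} - \frac{88}{3}\right)\right) - 99994} = \frac{1}{\left(-5 - -1250\right) - 99994} = \frac{1}{\left(-5 + 1250\right) - 99994} = \frac{1}{1245 - 99994} = \frac{1}{-98749} = - \frac{1}{98749}$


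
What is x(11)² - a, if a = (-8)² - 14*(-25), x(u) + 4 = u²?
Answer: 13275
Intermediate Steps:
x(u) = -4 + u²
a = 414 (a = 64 + 350 = 414)
x(11)² - a = (-4 + 11²)² - 1*414 = (-4 + 121)² - 414 = 117² - 414 = 13689 - 414 = 13275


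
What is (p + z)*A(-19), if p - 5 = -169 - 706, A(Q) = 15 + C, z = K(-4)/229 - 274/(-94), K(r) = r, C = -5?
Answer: -93326250/10763 ≈ -8671.0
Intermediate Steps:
z = 31185/10763 (z = -4/229 - 274/(-94) = -4*1/229 - 274*(-1/94) = -4/229 + 137/47 = 31185/10763 ≈ 2.8974)
A(Q) = 10 (A(Q) = 15 - 5 = 10)
p = -870 (p = 5 + (-169 - 706) = 5 - 875 = -870)
(p + z)*A(-19) = (-870 + 31185/10763)*10 = -9332625/10763*10 = -93326250/10763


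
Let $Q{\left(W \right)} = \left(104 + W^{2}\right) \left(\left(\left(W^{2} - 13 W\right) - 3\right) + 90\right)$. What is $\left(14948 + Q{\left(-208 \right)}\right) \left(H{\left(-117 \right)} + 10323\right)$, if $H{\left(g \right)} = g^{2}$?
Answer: $47959844450256$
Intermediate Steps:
$Q{\left(W \right)} = \left(104 + W^{2}\right) \left(87 + W^{2} - 13 W\right)$ ($Q{\left(W \right)} = \left(104 + W^{2}\right) \left(\left(-3 + W^{2} - 13 W\right) + 90\right) = \left(104 + W^{2}\right) \left(87 + W^{2} - 13 W\right)$)
$\left(14948 + Q{\left(-208 \right)}\right) \left(H{\left(-117 \right)} + 10323\right) = \left(14948 + \left(9048 + \left(-208\right)^{4} - -281216 - 13 \left(-208\right)^{3} + 191 \left(-208\right)^{2}\right)\right) \left(\left(-117\right)^{2} + 10323\right) = \left(14948 + \left(9048 + 1871773696 + 281216 - -116985856 + 191 \cdot 43264\right)\right) \left(13689 + 10323\right) = \left(14948 + \left(9048 + 1871773696 + 281216 + 116985856 + 8263424\right)\right) 24012 = \left(14948 + 1997313240\right) 24012 = 1997328188 \cdot 24012 = 47959844450256$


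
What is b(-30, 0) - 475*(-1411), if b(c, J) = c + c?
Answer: 670165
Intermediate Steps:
b(c, J) = 2*c
b(-30, 0) - 475*(-1411) = 2*(-30) - 475*(-1411) = -60 + 670225 = 670165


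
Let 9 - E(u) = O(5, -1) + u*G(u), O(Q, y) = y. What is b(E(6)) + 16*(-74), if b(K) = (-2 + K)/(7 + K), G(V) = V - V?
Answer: -20120/17 ≈ -1183.5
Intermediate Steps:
G(V) = 0
E(u) = 10 (E(u) = 9 - (-1 + u*0) = 9 - (-1 + 0) = 9 - 1*(-1) = 9 + 1 = 10)
b(K) = (-2 + K)/(7 + K)
b(E(6)) + 16*(-74) = (-2 + 10)/(7 + 10) + 16*(-74) = 8/17 - 1184 = -20120/17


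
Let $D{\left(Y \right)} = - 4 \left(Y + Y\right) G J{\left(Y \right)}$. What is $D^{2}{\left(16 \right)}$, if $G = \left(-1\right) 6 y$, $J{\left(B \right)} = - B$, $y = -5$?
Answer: $3774873600$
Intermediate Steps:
$G = 30$ ($G = \left(-1\right) 6 \left(-5\right) = \left(-6\right) \left(-5\right) = 30$)
$D{\left(Y \right)} = 240 Y^{2}$ ($D{\left(Y \right)} = - 4 \left(Y + Y\right) 30 \left(- Y\right) = - 4 \cdot 2 Y 30 \left(- Y\right) = - 8 Y 30 \left(- Y\right) = - 240 Y \left(- Y\right) = 240 Y^{2}$)
$D^{2}{\left(16 \right)} = \left(240 \cdot 16^{2}\right)^{2} = \left(240 \cdot 256\right)^{2} = 61440^{2} = 3774873600$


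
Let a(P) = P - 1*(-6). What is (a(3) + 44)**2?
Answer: 2809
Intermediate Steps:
a(P) = 6 + P (a(P) = P + 6 = 6 + P)
(a(3) + 44)**2 = ((6 + 3) + 44)**2 = (9 + 44)**2 = 53**2 = 2809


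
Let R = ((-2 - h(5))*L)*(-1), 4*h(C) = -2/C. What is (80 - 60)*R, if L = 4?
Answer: 152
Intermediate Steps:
h(C) = -1/(2*C) (h(C) = (-2/C)/4 = -1/(2*C))
R = 38/5 (R = ((-2 - (-1)/(2*5))*4)*(-1) = ((-2 - 1*(-⅒))*4)*(-1) = ((-2 + ⅒)*4)*(-1) = -19/10*4*(-1) = -38/5*(-1) = 38/5 ≈ 7.6000)
(80 - 60)*R = (80 - 60)*(38/5) = 20*(38/5) = 152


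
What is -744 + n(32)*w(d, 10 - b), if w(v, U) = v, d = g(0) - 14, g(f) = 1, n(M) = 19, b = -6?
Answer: -991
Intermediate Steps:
d = -13 (d = 1 - 14 = -13)
-744 + n(32)*w(d, 10 - b) = -744 + 19*(-13) = -744 - 247 = -991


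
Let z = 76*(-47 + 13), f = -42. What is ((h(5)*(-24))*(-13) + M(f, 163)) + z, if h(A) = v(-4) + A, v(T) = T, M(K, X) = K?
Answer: -2314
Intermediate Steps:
h(A) = -4 + A
z = -2584 (z = 76*(-34) = -2584)
((h(5)*(-24))*(-13) + M(f, 163)) + z = (((-4 + 5)*(-24))*(-13) - 42) - 2584 = ((1*(-24))*(-13) - 42) - 2584 = (-24*(-13) - 42) - 2584 = (312 - 42) - 2584 = 270 - 2584 = -2314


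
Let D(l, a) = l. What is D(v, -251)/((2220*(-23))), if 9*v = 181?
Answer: -181/459540 ≈ -0.00039387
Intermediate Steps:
v = 181/9 (v = (⅑)*181 = 181/9 ≈ 20.111)
D(v, -251)/((2220*(-23))) = 181/(9*((2220*(-23)))) = (181/9)/(-51060) = (181/9)*(-1/51060) = -181/459540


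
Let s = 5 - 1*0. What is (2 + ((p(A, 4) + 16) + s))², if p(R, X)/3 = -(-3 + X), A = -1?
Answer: 400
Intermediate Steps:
p(R, X) = 9 - 3*X (p(R, X) = 3*(-(-3 + X)) = 3*(3 - X) = 9 - 3*X)
s = 5 (s = 5 + 0 = 5)
(2 + ((p(A, 4) + 16) + s))² = (2 + (((9 - 3*4) + 16) + 5))² = (2 + (((9 - 12) + 16) + 5))² = (2 + ((-3 + 16) + 5))² = (2 + (13 + 5))² = (2 + 18)² = 20² = 400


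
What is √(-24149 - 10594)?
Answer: I*√34743 ≈ 186.39*I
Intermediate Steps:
√(-24149 - 10594) = √(-34743) = I*√34743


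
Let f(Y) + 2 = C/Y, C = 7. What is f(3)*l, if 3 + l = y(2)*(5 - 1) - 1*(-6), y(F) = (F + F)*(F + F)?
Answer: 67/3 ≈ 22.333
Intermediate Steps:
y(F) = 4*F² (y(F) = (2*F)*(2*F) = 4*F²)
f(Y) = -2 + 7/Y
l = 67 (l = -3 + ((4*2²)*(5 - 1) - 1*(-6)) = -3 + ((4*4)*4 + 6) = -3 + (16*4 + 6) = -3 + (64 + 6) = -3 + 70 = 67)
f(3)*l = (-2 + 7/3)*67 = (⅓)*67 = 67/3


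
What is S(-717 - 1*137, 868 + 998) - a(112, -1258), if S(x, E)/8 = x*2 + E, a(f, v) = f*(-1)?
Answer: 1376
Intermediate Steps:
a(f, v) = -f
S(x, E) = 8*E + 16*x (S(x, E) = 8*(x*2 + E) = 8*(2*x + E) = 8*(E + 2*x) = 8*E + 16*x)
S(-717 - 1*137, 868 + 998) - a(112, -1258) = (8*(868 + 998) + 16*(-717 - 1*137)) - (-1)*112 = (8*1866 + 16*(-717 - 137)) - 1*(-112) = (14928 + 16*(-854)) + 112 = (14928 - 13664) + 112 = 1264 + 112 = 1376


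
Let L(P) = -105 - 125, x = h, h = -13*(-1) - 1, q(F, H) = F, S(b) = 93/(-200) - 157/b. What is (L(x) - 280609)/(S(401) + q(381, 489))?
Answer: -22523287800/30487507 ≈ -738.77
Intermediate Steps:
S(b) = -93/200 - 157/b (S(b) = 93*(-1/200) - 157/b = -93/200 - 157/b)
h = 12 (h = 13 - 1 = 12)
x = 12
L(P) = -230
(L(x) - 280609)/(S(401) + q(381, 489)) = (-230 - 280609)/((-93/200 - 157/401) + 381) = -280839/((-93/200 - 157*1/401) + 381) = -280839/((-93/200 - 157/401) + 381) = -280839/(-68693/80200 + 381) = -280839/30487507/80200 = -280839*80200/30487507 = -22523287800/30487507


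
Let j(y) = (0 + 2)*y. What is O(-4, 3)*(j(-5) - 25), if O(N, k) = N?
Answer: 140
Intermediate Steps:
j(y) = 2*y
O(-4, 3)*(j(-5) - 25) = -4*(2*(-5) - 25) = -4*(-10 - 25) = -4*(-35) = 140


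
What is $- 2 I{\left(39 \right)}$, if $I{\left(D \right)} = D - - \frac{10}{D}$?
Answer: $- \frac{3062}{39} \approx -78.513$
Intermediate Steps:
$I{\left(D \right)} = D + \frac{10}{D}$
$- 2 I{\left(39 \right)} = - 2 \left(39 + \frac{10}{39}\right) = \left(-2\right) \frac{1531}{39} = - \frac{3062}{39}$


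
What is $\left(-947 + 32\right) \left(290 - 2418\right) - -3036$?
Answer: $1950156$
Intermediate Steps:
$\left(-947 + 32\right) \left(290 - 2418\right) - -3036 = \left(-915\right) \left(-2128\right) + 3036 = 1947120 + 3036 = 1950156$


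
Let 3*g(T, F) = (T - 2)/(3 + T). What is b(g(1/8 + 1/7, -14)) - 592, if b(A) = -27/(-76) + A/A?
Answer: -44889/76 ≈ -590.64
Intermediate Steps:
g(T, F) = (-2 + T)/(3*(3 + T)) (g(T, F) = ((T - 2)/(3 + T))/3 = ((-2 + T)/(3 + T))/3 = (-2 + T)/(3*(3 + T)))
b(A) = 103/76 (b(A) = -27*(-1/76) + 1 = 27/76 + 1 = 103/76)
b(g(1/8 + 1/7, -14)) - 592 = 103/76 - 592 = -44889/76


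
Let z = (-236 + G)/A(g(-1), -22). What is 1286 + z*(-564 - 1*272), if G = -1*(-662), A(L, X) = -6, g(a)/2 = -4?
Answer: 60642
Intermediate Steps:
g(a) = -8 (g(a) = 2*(-4) = -8)
G = 662
z = -71 (z = (-236 + 662)/(-6) = 426*(-1/6) = -71)
1286 + z*(-564 - 1*272) = 1286 - 71*(-564 - 1*272) = 1286 - 71*(-564 - 272) = 1286 - 71*(-836) = 1286 + 59356 = 60642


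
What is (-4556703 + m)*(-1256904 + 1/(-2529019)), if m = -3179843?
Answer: 24592422564578330642/2529019 ≈ 9.7241e+12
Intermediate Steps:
(-4556703 + m)*(-1256904 + 1/(-2529019)) = (-4556703 - 3179843)*(-1256904 + 1/(-2529019)) = -7736546*(-1256904 - 1/2529019) = -7736546*(-3178734097177/2529019) = 24592422564578330642/2529019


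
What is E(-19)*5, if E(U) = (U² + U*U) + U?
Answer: 3515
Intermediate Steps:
E(U) = U + 2*U² (E(U) = (U² + U²) + U = 2*U² + U = U + 2*U²)
E(-19)*5 = -19*(1 + 2*(-19))*5 = -19*(1 - 38)*5 = -19*(-37)*5 = 703*5 = 3515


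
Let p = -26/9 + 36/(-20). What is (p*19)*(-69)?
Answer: 92207/15 ≈ 6147.1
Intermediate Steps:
p = -211/45 (p = -26*⅑ + 36*(-1/20) = -26/9 - 9/5 = -211/45 ≈ -4.6889)
(p*19)*(-69) = -211/45*19*(-69) = -4009/45*(-69) = 92207/15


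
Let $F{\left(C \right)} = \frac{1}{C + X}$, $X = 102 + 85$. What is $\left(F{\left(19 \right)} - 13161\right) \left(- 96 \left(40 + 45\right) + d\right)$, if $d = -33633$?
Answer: $\frac{113307718845}{206} \approx 5.5004 \cdot 10^{8}$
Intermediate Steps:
$X = 187$
$F{\left(C \right)} = \frac{1}{187 + C}$ ($F{\left(C \right)} = \frac{1}{C + 187} = \frac{1}{187 + C}$)
$\left(F{\left(19 \right)} - 13161\right) \left(- 96 \left(40 + 45\right) + d\right) = \left(\frac{1}{187 + 19} - 13161\right) \left(- 96 \left(40 + 45\right) - 33633\right) = \left(\frac{1}{206} - 13161\right) \left(\left(-96\right) 85 - 33633\right) = \left(\frac{1}{206} - 13161\right) \left(-8160 - 33633\right) = \left(- \frac{2711165}{206}\right) \left(-41793\right) = \frac{113307718845}{206}$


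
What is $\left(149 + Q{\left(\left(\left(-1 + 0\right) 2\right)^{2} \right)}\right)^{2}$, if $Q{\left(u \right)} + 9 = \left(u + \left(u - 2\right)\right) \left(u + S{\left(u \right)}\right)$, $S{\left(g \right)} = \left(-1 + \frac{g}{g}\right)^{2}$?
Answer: $26896$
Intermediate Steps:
$S{\left(g \right)} = 0$ ($S{\left(g \right)} = \left(-1 + 1\right)^{2} = 0^{2} = 0$)
$Q{\left(u \right)} = -9 + u \left(-2 + 2 u\right)$ ($Q{\left(u \right)} = -9 + \left(u + \left(u - 2\right)\right) \left(u + 0\right) = -9 + \left(u + \left(-2 + u\right)\right) u = -9 + \left(-2 + 2 u\right) u = -9 + u \left(-2 + 2 u\right)$)
$\left(149 + Q{\left(\left(\left(-1 + 0\right) 2\right)^{2} \right)}\right)^{2} = \left(149 - \left(9 - 2 \cdot 16 \left(-1 + 0\right)^{4} + 2 \cdot 4 \left(-1 + 0\right)^{2}\right)\right)^{2} = \left(149 - \left(9 - 32 + 8\right)\right)^{2} = \left(149 - \left(17 - 32\right)\right)^{2} = \left(149 - -15\right)^{2} = \left(149 + 15\right)^{2} = 164^{2} = 26896$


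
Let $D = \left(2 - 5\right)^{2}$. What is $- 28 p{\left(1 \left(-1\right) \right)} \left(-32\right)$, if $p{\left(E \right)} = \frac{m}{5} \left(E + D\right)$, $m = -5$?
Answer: $-7168$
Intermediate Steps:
$D = 9$ ($D = \left(-3\right)^{2} = 9$)
$p{\left(E \right)} = -9 - E$ ($p{\left(E \right)} = - \frac{5}{5} \left(E + 9\right) = \left(-5\right) \frac{1}{5} \left(9 + E\right) = - (9 + E) = -9 - E$)
$- 28 p{\left(1 \left(-1\right) \right)} \left(-32\right) = - 28 \left(-9 - 1 \left(-1\right)\right) \left(-32\right) = - 28 \left(-9 - -1\right) \left(-32\right) = - 28 \left(-9 + 1\right) \left(-32\right) = \left(-28\right) \left(-8\right) \left(-32\right) = 224 \left(-32\right) = -7168$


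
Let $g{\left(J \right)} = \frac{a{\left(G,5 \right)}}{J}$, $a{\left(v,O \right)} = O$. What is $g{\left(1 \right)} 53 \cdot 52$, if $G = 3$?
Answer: $13780$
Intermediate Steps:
$g{\left(J \right)} = \frac{5}{J}$
$g{\left(1 \right)} 53 \cdot 52 = \frac{5}{1} \cdot 53 \cdot 52 = 5 \cdot 1 \cdot 53 \cdot 52 = 5 \cdot 53 \cdot 52 = 265 \cdot 52 = 13780$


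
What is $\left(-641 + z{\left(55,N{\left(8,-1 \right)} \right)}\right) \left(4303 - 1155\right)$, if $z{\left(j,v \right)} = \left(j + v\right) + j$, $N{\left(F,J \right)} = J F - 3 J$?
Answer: $-1687328$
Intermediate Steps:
$N{\left(F,J \right)} = - 3 J + F J$ ($N{\left(F,J \right)} = F J - 3 J = - 3 J + F J$)
$z{\left(j,v \right)} = v + 2 j$
$\left(-641 + z{\left(55,N{\left(8,-1 \right)} \right)}\right) \left(4303 - 1155\right) = \left(-641 + \left(- (-3 + 8) + 2 \cdot 55\right)\right) \left(4303 - 1155\right) = \left(-641 + \left(\left(-1\right) 5 + 110\right)\right) 3148 = \left(-641 + \left(-5 + 110\right)\right) 3148 = \left(-641 + 105\right) 3148 = \left(-536\right) 3148 = -1687328$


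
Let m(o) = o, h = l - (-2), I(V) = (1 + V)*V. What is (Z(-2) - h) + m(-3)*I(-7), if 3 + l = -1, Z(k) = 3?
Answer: -121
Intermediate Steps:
I(V) = V*(1 + V)
l = -4 (l = -3 - 1 = -4)
h = -2 (h = -4 - (-2) = -4 - 1*(-2) = -4 + 2 = -2)
(Z(-2) - h) + m(-3)*I(-7) = (3 - 1*(-2)) - (-21)*(1 - 7) = (3 + 2) - (-21)*(-6) = 5 - 3*42 = 5 - 126 = -121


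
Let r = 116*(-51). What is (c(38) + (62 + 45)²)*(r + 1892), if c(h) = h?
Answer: -46223688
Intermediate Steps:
r = -5916
(c(38) + (62 + 45)²)*(r + 1892) = (38 + (62 + 45)²)*(-5916 + 1892) = (38 + 107²)*(-4024) = (38 + 11449)*(-4024) = 11487*(-4024) = -46223688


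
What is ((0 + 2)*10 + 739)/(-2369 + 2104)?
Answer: -759/265 ≈ -2.8642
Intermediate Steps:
((0 + 2)*10 + 739)/(-2369 + 2104) = (2*10 + 739)/(-265) = (20 + 739)*(-1/265) = 759*(-1/265) = -759/265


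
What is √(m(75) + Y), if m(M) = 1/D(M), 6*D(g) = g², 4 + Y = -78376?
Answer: I*√440887494/75 ≈ 279.96*I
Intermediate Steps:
Y = -78380 (Y = -4 - 78376 = -78380)
D(g) = g²/6
m(M) = 6/M² (m(M) = 1/(M²/6) = 6/M²)
√(m(75) + Y) = √(6/75² - 78380) = √(6*(1/5625) - 78380) = √(2/1875 - 78380) = √(-146962498/1875) = I*√440887494/75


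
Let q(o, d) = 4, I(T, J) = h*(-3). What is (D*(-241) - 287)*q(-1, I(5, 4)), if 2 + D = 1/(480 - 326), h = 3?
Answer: 59578/77 ≈ 773.74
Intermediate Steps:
I(T, J) = -9 (I(T, J) = 3*(-3) = -9)
D = -307/154 (D = -2 + 1/(480 - 326) = -2 + 1/154 = -307/154 ≈ -1.9935)
(D*(-241) - 287)*q(-1, I(5, 4)) = (-307/154*(-241) - 287)*4 = (73987/154 - 287)*4 = (29789/154)*4 = 59578/77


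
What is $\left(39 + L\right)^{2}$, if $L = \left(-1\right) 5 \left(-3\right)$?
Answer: $2916$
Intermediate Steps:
$L = 15$ ($L = \left(-5\right) \left(-3\right) = 15$)
$\left(39 + L\right)^{2} = \left(39 + 15\right)^{2} = 54^{2} = 2916$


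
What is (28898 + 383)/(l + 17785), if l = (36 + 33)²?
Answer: 29281/22546 ≈ 1.2987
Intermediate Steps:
l = 4761 (l = 69² = 4761)
(28898 + 383)/(l + 17785) = (28898 + 383)/(4761 + 17785) = 29281/22546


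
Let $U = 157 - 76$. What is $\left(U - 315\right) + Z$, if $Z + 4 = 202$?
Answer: $-36$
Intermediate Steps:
$Z = 198$ ($Z = -4 + 202 = 198$)
$U = 81$ ($U = 157 - 76 = 81$)
$\left(U - 315\right) + Z = \left(81 - 315\right) + 198 = -234 + 198 = -36$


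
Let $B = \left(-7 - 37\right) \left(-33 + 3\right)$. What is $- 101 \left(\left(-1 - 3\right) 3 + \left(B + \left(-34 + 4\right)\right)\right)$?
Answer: $-129078$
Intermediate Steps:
$B = 1320$ ($B = \left(-44\right) \left(-30\right) = 1320$)
$- 101 \left(\left(-1 - 3\right) 3 + \left(B + \left(-34 + 4\right)\right)\right) = - 101 \left(\left(-1 - 3\right) 3 + \left(1320 + \left(-34 + 4\right)\right)\right) = - 101 \left(\left(-4\right) 3 + \left(1320 - 30\right)\right) = - 101 \left(-12 + 1290\right) = \left(-101\right) 1278 = -129078$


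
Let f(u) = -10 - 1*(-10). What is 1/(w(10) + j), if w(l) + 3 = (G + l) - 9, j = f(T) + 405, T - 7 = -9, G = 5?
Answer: 1/408 ≈ 0.0024510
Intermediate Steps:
T = -2 (T = 7 - 9 = -2)
f(u) = 0 (f(u) = -10 + 10 = 0)
j = 405 (j = 0 + 405 = 405)
w(l) = -7 + l (w(l) = -3 + ((5 + l) - 9) = -3 + (-4 + l) = -7 + l)
1/(w(10) + j) = 1/((-7 + 10) + 405) = 1/(3 + 405) = 1/408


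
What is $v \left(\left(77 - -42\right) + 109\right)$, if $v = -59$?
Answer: $-13452$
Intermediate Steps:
$v \left(\left(77 - -42\right) + 109\right) = - 59 \left(\left(77 - -42\right) + 109\right) = - 59 \left(\left(77 + 42\right) + 109\right) = - 59 \left(119 + 109\right) = \left(-59\right) 228 = -13452$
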